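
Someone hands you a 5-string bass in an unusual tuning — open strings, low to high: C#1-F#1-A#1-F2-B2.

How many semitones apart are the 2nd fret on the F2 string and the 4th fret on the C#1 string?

14 semitones

F2 at fret 2 → G2 (MIDI 43); C#1 at fret 4 → F1 (MIDI 29).
43 − 29 = 14, so the two pitches are 14 semitones apart, with G2 the higher.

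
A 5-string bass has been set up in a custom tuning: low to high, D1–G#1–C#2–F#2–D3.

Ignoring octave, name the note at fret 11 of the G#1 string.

G

G#1 is MIDI 32. Adding 11 gives 43; 43 mod 12 = 7, i.e. G.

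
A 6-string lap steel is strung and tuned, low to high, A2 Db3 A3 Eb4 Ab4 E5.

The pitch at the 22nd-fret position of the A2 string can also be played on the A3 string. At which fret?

Fret 22 on A2 is MIDI 45 + 22 = 67 (G4). On the A3 string (open MIDI 57), that pitch is 67 − 57 = fret 10.

10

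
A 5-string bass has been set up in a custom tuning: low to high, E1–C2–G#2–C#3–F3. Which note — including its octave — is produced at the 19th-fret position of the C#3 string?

Each fret is one semitone, so C#3 + 19 = G#4.

G#4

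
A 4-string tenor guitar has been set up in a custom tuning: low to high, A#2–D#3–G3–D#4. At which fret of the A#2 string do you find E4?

18

E4 is 18 semitones above the open A#2 (A#–B–C–C#–…–D–D#–E), so it sits at fret 18.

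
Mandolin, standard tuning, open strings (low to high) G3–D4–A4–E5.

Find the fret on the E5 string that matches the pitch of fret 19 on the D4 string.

5

D4 at fret 19 is D4 + 19 semitones = A5.
The open E5 string is 14 semitones above the open D4, so the same pitch on the E5 string lies at fret 19 − 14 = 5.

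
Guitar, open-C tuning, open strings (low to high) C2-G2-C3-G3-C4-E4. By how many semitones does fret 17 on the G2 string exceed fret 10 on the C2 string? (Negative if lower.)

14 semitones

G2 at fret 17 → C4 (MIDI 60); C2 at fret 10 → A♯2 (MIDI 46).
60 − 46 = 14, so the two pitches are 14 semitones apart.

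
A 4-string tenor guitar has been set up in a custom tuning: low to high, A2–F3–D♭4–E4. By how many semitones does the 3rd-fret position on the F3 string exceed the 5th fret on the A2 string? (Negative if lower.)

F3 at fret 3 → A♭3 (MIDI 56); A2 at fret 5 → D3 (MIDI 50).
56 − 50 = 6, so the two pitches are 6 semitones apart.

6 semitones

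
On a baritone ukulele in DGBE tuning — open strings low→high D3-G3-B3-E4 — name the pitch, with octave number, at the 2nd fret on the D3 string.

E3

D3 is MIDI 50. Adding 2 gives 52, which is E3.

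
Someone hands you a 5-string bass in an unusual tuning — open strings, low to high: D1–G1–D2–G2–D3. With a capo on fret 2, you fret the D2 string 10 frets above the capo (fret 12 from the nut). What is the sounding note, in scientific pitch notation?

The capo raises the open D2 by 2 semitones to E2; fretting 10 more gives D2 + 2 + 10 = D2 + 12 semitones = D3.

D3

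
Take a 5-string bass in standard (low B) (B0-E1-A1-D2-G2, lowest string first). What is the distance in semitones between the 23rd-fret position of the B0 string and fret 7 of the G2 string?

B0 at fret 23 → A#2 (MIDI 46); G2 at fret 7 → D3 (MIDI 50).
46 − 50 = -4, so the two pitches are 4 semitones apart, with D3 the higher.

4 semitones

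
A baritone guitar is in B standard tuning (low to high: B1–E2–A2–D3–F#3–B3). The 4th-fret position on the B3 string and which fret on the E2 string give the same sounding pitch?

B3 at fret 4 is B3 + 4 semitones = D#4.
The open E2 string is 19 semitones below the open B3, so the same pitch on the E2 string lies at fret 4 + 19 = 23.

23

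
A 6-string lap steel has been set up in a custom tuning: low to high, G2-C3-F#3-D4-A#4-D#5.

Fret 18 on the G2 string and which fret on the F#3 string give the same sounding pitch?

7

G2 at fret 18 is G2 + 18 semitones = C#4.
The open F#3 string is 11 semitones above the open G2, so the same pitch on the F#3 string lies at fret 18 − 11 = 7.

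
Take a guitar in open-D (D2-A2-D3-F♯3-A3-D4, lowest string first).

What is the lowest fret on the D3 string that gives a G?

5

From D3, count semitones up the chromatic scale until reaching G: D–D#–E–F–F#–G — 5 steps.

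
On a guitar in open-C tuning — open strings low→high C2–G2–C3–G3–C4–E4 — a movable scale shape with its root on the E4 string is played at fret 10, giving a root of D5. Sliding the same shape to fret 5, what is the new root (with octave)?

A4

Moving from fret 10 to fret 5 shifts the root by -5 semitones.
D5 down 5 semitones is A4.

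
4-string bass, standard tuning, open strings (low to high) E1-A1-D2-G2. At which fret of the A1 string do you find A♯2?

A♯2 is 13 semitones above the open A1 (A–A#–B–C–…–G#–A–A#), so it sits at fret 13.

13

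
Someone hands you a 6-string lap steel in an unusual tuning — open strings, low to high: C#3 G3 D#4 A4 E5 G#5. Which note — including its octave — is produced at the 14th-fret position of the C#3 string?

D#4

The open C#3 string plus 14 semitones: C#–D–D#–E–…–C#–D–D#.
The walk passes from B into C once, so the octave number goes from 3 to 4.
(Equivalently spelled Eb4.)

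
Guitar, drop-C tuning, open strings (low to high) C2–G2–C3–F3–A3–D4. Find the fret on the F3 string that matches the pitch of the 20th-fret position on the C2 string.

Fret 20 on C2 is MIDI 36 + 20 = 56 (G♯3). On the F3 string (open MIDI 53), that pitch is 56 − 53 = fret 3.

3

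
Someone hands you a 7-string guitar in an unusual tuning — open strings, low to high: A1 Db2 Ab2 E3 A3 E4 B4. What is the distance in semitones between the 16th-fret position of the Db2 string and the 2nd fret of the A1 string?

18 semitones

Db2 at fret 16 → F3 (MIDI 53); A1 at fret 2 → B1 (MIDI 35).
53 − 35 = 18, so the two pitches are 18 semitones apart, with F3 the higher.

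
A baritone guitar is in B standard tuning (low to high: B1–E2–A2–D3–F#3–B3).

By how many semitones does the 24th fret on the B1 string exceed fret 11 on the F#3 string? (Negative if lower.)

B1 at fret 24 → B3 (MIDI 59); F#3 at fret 11 → F4 (MIDI 65).
59 − 65 = -6, so the two pitches are 6 semitones apart.

-6 semitones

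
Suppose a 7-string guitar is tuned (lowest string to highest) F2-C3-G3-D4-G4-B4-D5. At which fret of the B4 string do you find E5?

E5 is 5 semitones above the open B4 (B–C–Db–D–Eb–E), so it sits at fret 5.

5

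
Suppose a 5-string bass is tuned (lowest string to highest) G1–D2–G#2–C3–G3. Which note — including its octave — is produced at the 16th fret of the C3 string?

C3 is MIDI 48. Adding 16 gives 64, which is E4.

E4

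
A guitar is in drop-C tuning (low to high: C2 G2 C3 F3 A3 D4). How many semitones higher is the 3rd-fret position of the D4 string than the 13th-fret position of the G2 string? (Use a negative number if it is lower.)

9 semitones

D4 at fret 3 → F4 (MIDI 65); G2 at fret 13 → G♯3 (MIDI 56).
65 − 56 = 9, so the two pitches are 9 semitones apart.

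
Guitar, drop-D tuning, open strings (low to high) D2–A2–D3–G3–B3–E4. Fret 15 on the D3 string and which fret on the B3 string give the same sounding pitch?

6

Fret 15 on D3 is MIDI 50 + 15 = 65 (F4). On the B3 string (open MIDI 59), that pitch is 65 − 59 = fret 6.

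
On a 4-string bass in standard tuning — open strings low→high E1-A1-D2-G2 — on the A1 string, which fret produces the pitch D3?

17

D3 is 17 semitones above the open A1 (A–A#–B–C–…–C–C#–D), so it sits at fret 17.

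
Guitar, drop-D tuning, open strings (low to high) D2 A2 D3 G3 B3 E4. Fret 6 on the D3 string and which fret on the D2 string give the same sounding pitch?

18

Fret 6 on D3 is MIDI 50 + 6 = 56 (G♯3). On the D2 string (open MIDI 38), that pitch is 56 − 38 = fret 18.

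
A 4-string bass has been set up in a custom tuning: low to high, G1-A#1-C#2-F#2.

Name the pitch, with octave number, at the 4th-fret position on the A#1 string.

D2

Each fret is one semitone, so A#1 + 4 = D2.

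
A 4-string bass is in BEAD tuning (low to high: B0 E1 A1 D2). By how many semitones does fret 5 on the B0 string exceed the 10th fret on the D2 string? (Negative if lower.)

-20 semitones

B0 at fret 5 → E1 (MIDI 28); D2 at fret 10 → C3 (MIDI 48).
28 − 48 = -20, so the two pitches are 20 semitones apart.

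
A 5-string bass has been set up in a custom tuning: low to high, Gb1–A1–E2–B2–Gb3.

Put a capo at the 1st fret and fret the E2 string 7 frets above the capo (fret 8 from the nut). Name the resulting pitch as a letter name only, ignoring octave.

C

The capo raises the open E2 by 1 semitone to F2; fretting 7 more gives E2 + 1 + 7 = E2 + 8 semitones, landing on C.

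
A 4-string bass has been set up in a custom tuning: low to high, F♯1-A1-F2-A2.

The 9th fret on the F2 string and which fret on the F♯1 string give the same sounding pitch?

20

Fret 9 on F2 is MIDI 41 + 9 = 50 (D3). On the F♯1 string (open MIDI 30), that pitch is 50 − 30 = fret 20.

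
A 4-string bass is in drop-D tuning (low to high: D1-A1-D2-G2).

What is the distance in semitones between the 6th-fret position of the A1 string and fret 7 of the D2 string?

6 semitones

A1 at fret 6 → D#2 (MIDI 39); D2 at fret 7 → A2 (MIDI 45).
39 − 45 = -6, so the two pitches are 6 semitones apart, with A2 the higher.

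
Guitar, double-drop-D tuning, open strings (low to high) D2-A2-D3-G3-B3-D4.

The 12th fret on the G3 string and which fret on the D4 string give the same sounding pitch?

Fret 12 on G3 is MIDI 55 + 12 = 67 (G4). On the D4 string (open MIDI 62), that pitch is 67 − 62 = fret 5.

5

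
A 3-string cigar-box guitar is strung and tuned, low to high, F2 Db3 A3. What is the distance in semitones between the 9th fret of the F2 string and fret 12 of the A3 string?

F2 at fret 9 → D3 (MIDI 50); A3 at fret 12 → A4 (MIDI 69).
50 − 69 = -19, so the two pitches are 19 semitones apart, with A4 the higher.

19 semitones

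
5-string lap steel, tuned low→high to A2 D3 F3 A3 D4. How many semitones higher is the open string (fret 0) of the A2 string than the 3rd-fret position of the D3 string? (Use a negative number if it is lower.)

A2 at fret 0 → A2 (MIDI 45); D3 at fret 3 → F3 (MIDI 53).
45 − 53 = -8, so the two pitches are 8 semitones apart.

-8 semitones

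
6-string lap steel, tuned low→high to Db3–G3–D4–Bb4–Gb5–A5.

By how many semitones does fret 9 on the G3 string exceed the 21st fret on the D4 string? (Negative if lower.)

G3 at fret 9 → E4 (MIDI 64); D4 at fret 21 → B5 (MIDI 83).
64 − 83 = -19, so the two pitches are 19 semitones apart.

-19 semitones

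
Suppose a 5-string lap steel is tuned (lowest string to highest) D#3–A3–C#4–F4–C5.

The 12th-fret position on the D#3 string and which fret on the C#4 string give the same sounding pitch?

D#3 at fret 12 is D#3 + 12 semitones = D#4.
The open C#4 string is 10 semitones above the open D#3, so the same pitch on the C#4 string lies at fret 12 − 10 = 2.

2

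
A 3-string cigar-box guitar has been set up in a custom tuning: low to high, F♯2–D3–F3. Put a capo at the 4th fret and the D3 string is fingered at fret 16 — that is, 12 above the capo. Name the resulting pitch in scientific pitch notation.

F♯4

The capo raises the open D3 by 4 semitones to F♯3; fretting 12 more gives D3 + 4 + 12 = D3 + 16 semitones = F♯4.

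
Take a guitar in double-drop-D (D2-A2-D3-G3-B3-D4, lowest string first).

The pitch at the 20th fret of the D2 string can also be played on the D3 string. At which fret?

8

Fret 20 on D2 is MIDI 38 + 20 = 58 (A#3). On the D3 string (open MIDI 50), that pitch is 58 − 50 = fret 8.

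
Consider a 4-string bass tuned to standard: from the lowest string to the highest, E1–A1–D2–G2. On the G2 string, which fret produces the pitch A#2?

A#2 is 3 semitones above the open G2 (G–G#–A–A#), so it sits at fret 3.

3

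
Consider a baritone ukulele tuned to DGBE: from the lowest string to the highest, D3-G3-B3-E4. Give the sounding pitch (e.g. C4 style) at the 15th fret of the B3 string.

The open B3 string plus 15 semitones: B–C–C#–D–…–C–C#–D.
The walk passes from B into C 2 times, so the octave number goes from 3 to 5.

D5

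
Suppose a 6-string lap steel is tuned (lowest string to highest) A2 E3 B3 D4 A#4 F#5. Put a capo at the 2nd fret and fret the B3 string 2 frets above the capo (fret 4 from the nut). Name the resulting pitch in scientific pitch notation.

D#4

The capo raises the open B3 by 2 semitones to C#4; fretting 2 more gives B3 + 2 + 2 = B3 + 4 semitones = D#4.
(Also written Eb.)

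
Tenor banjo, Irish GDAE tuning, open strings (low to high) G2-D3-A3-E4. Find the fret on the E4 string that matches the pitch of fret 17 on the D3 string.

D3 at fret 17 is D3 + 17 semitones = G4.
The open E4 string is 14 semitones above the open D3, so the same pitch on the E4 string lies at fret 17 − 14 = 3.

3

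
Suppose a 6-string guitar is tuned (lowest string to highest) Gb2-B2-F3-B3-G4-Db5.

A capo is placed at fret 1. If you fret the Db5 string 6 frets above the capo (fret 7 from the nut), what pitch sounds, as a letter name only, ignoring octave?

The capo raises the open Db5 by 1 semitone to D5; fretting 6 more gives Db5 + 1 + 6 = Db5 + 7 semitones, landing on Ab.
(Also written G#.)

Ab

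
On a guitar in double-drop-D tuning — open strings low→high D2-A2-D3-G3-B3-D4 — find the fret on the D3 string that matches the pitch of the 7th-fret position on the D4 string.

19

D4 at fret 7 is D4 + 7 semitones = A4.
The open D3 string is 12 semitones below the open D4, so the same pitch on the D3 string lies at fret 7 + 12 = 19.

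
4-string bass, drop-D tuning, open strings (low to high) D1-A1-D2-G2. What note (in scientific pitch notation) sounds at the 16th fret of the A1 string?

C♯3

Each fret is one semitone, so A1 + 16 = C♯3.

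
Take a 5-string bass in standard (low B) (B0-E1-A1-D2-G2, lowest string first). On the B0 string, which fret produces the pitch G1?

8

G1 is 8 semitones above the open B0 (B–C–C#–D–D#–E–F–F#–G), so it sits at fret 8.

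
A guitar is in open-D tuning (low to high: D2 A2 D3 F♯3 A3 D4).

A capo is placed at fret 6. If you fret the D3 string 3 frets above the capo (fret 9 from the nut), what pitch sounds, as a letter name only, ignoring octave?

B

The capo raises the open D3 by 6 semitones to G♯3; fretting 3 more gives D3 + 6 + 3 = D3 + 9 semitones, landing on B.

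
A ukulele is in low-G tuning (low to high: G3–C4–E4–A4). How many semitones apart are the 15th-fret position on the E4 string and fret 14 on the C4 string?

5 semitones

E4 at fret 15 → G5 (MIDI 79); C4 at fret 14 → D5 (MIDI 74).
79 − 74 = 5, so the two pitches are 5 semitones apart, with G5 the higher.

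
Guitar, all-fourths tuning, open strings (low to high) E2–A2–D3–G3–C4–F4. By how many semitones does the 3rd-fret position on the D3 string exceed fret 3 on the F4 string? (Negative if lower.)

D3 at fret 3 → F3 (MIDI 53); F4 at fret 3 → G#4 (MIDI 68).
53 − 68 = -15, so the two pitches are 15 semitones apart.

-15 semitones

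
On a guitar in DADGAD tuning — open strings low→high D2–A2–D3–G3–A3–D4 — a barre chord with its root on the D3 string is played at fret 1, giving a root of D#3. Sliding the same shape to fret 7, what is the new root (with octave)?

A3

Moving from fret 1 to fret 7 shifts the root by 6 semitones.
D#3 up 6 semitones is A3.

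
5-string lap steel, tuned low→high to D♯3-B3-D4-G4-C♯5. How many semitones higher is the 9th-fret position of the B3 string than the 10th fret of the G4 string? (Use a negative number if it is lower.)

B3 at fret 9 → G♯4 (MIDI 68); G4 at fret 10 → F5 (MIDI 77).
68 − 77 = -9, so the two pitches are 9 semitones apart.

-9 semitones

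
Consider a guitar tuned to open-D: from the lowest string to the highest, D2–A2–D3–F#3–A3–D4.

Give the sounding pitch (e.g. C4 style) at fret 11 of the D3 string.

D3 is MIDI 50. Adding 11 gives 61, which is C#4.
(Equivalently spelled Db4.)

C#4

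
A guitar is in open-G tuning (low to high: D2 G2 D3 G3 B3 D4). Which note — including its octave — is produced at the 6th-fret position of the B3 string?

B3 is MIDI 59. Adding 6 gives 65, which is F4.

F4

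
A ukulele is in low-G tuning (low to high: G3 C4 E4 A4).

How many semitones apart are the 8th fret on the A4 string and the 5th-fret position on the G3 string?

A4 at fret 8 → F5 (MIDI 77); G3 at fret 5 → C4 (MIDI 60).
77 − 60 = 17, so the two pitches are 17 semitones apart, with F5 the higher.

17 semitones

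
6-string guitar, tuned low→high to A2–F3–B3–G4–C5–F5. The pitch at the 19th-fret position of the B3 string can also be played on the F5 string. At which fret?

B3 at fret 19 is B3 + 19 semitones = F#5.
The open F5 string is 18 semitones above the open B3, so the same pitch on the F5 string lies at fret 19 − 18 = 1.

1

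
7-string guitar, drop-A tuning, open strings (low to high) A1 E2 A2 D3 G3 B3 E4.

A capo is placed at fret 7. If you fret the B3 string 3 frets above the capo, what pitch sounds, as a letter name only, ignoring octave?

The capo raises the open B3 by 7 semitones to F#4; fretting 3 more gives B3 + 7 + 3 = B3 + 10 semitones, landing on A.

A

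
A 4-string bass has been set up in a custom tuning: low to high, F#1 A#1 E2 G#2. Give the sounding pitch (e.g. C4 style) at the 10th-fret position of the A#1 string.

Each fret is one semitone, so A#1 + 10 = G#2.

G#2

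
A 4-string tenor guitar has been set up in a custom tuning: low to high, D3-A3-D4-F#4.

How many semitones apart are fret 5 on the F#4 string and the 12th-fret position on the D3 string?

F#4 at fret 5 → B4 (MIDI 71); D3 at fret 12 → D4 (MIDI 62).
71 − 62 = 9, so the two pitches are 9 semitones apart, with B4 the higher.

9 semitones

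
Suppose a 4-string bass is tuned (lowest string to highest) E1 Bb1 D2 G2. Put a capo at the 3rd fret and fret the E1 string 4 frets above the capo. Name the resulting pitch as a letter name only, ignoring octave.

The capo raises the open E1 by 3 semitones to G1; fretting 4 more gives E1 + 3 + 4 = E1 + 7 semitones, landing on B.

B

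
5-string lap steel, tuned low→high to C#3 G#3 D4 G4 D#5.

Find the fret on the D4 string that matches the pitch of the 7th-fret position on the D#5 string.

D#5 at fret 7 is D#5 + 7 semitones = A#5.
The open D4 string is 13 semitones below the open D#5, so the same pitch on the D4 string lies at fret 7 + 13 = 20.

20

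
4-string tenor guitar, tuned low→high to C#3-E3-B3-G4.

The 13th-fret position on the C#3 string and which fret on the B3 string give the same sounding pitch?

C#3 at fret 13 is C#3 + 13 semitones = D4.
The open B3 string is 10 semitones above the open C#3, so the same pitch on the B3 string lies at fret 13 − 10 = 3.

3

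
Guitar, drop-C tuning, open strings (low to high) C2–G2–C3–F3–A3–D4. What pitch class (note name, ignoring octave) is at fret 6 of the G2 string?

G2 is MIDI 43. Adding 6 gives 49; 49 mod 12 = 1, i.e. C#.
(Equivalently spelled Db.)

C#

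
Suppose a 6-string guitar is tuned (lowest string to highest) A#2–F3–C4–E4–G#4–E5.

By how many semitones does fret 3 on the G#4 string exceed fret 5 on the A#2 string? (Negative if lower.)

G#4 at fret 3 → B4 (MIDI 71); A#2 at fret 5 → D#3 (MIDI 51).
71 − 51 = 20, so the two pitches are 20 semitones apart.

20 semitones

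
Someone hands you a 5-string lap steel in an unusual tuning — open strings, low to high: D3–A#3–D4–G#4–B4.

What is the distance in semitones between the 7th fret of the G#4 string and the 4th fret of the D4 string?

G#4 at fret 7 → D#5 (MIDI 75); D4 at fret 4 → F#4 (MIDI 66).
75 − 66 = 9, so the two pitches are 9 semitones apart, with D#5 the higher.

9 semitones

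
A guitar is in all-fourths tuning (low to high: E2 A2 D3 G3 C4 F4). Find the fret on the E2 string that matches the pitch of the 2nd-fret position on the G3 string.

17

G3 at fret 2 is G3 + 2 semitones = A3.
The open E2 string is 15 semitones below the open G3, so the same pitch on the E2 string lies at fret 2 + 15 = 17.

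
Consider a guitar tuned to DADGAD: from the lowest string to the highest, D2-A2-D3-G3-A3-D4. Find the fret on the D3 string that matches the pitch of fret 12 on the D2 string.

0

Fret 12 on D2 is MIDI 38 + 12 = 50 (D3). On the D3 string (open MIDI 50), that pitch is 50 − 50 = fret 0.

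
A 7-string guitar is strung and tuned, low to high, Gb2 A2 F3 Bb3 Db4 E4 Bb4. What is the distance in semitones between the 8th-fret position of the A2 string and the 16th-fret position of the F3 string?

A2 at fret 8 → F3 (MIDI 53); F3 at fret 16 → A4 (MIDI 69).
53 − 69 = -16, so the two pitches are 16 semitones apart, with A4 the higher.

16 semitones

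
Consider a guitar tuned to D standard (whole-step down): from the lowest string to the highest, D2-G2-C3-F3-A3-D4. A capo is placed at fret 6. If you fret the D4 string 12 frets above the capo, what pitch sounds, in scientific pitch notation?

The capo raises the open D4 by 6 semitones to G#4; fretting 12 more gives D4 + 6 + 12 = D4 + 18 semitones = G#5.

G#5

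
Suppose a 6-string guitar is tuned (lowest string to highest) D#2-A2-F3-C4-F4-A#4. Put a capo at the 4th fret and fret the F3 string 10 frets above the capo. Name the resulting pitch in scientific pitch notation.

G4

The capo raises the open F3 by 4 semitones to A3; fretting 10 more gives F3 + 4 + 10 = F3 + 14 semitones = G4.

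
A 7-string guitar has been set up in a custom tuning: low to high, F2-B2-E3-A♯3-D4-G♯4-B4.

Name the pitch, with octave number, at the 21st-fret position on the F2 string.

Each fret is one semitone, so F2 + 21 = D4.

D4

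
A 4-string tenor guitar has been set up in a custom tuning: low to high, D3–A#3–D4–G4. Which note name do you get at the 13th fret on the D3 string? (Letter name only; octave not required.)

D#

The open D3 string plus 13 semitones: D–D#–E–F–…–C#–D–D#.
(Equivalently spelled Eb.)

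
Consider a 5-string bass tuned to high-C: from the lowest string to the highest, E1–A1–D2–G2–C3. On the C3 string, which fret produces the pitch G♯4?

G♯4 is 20 semitones above the open C3 (C–C#–D–D#–…–F#–G–G#), so it sits at fret 20.

20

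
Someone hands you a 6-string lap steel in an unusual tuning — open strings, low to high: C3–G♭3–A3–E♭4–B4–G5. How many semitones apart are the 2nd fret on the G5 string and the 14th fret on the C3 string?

19 semitones

G5 at fret 2 → A5 (MIDI 81); C3 at fret 14 → D4 (MIDI 62).
81 − 62 = 19, so the two pitches are 19 semitones apart, with A5 the higher.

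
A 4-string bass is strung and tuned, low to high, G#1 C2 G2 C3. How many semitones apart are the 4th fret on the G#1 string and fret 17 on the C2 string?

G#1 at fret 4 → C2 (MIDI 36); C2 at fret 17 → F3 (MIDI 53).
36 − 53 = -17, so the two pitches are 17 semitones apart, with F3 the higher.

17 semitones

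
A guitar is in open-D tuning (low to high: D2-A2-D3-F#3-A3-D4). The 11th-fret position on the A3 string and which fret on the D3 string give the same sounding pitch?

18

Fret 11 on A3 is MIDI 57 + 11 = 68 (G#4). On the D3 string (open MIDI 50), that pitch is 68 − 50 = fret 18.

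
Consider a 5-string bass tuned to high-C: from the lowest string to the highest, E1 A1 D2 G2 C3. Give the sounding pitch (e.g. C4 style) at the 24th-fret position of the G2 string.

G4

G2 is MIDI 43. Adding 24 gives 67, which is G4.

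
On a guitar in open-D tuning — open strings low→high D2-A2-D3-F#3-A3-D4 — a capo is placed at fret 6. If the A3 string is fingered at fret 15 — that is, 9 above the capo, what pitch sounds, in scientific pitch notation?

C5

The capo raises the open A3 by 6 semitones to D#4; fretting 9 more gives A3 + 6 + 9 = A3 + 15 semitones = C5.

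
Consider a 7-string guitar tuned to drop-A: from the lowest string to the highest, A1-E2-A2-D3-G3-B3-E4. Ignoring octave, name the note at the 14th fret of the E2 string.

F#

Each fret is one semitone, so E2 + 14 = F#.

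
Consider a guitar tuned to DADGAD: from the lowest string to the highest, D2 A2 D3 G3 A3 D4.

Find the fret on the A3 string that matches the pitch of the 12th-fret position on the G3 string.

Fret 12 on G3 is MIDI 55 + 12 = 67 (G4). On the A3 string (open MIDI 57), that pitch is 67 − 57 = fret 10.

10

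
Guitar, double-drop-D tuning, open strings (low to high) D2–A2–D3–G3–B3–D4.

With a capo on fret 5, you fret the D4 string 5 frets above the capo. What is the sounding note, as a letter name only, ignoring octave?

C

The capo raises the open D4 by 5 semitones to G4; fretting 5 more gives D4 + 5 + 5 = D4 + 10 semitones, landing on C.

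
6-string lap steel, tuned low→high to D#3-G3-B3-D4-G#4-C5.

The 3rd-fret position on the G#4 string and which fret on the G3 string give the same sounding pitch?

16

G#4 at fret 3 is G#4 + 3 semitones = B4.
The open G3 string is 13 semitones below the open G#4, so the same pitch on the G3 string lies at fret 3 + 13 = 16.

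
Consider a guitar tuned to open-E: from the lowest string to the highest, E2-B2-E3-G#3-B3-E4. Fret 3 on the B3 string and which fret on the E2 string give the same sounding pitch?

22

B3 at fret 3 is B3 + 3 semitones = D4.
The open E2 string is 19 semitones below the open B3, so the same pitch on the E2 string lies at fret 3 + 19 = 22.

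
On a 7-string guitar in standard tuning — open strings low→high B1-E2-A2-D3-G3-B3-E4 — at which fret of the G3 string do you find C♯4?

C♯4 is 6 semitones above the open G3 (G–G#–A–A#–B–C–C#), so it sits at fret 6.

6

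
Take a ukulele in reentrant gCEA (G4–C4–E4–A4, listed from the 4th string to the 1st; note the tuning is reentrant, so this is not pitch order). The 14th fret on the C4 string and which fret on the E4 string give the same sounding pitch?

C4 at fret 14 is C4 + 14 semitones = D5.
The open E4 string is 4 semitones above the open C4, so the same pitch on the E4 string lies at fret 14 − 4 = 10.

10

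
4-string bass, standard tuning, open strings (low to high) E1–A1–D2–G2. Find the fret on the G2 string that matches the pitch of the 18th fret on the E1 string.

Fret 18 on E1 is MIDI 28 + 18 = 46 (A#2). On the G2 string (open MIDI 43), that pitch is 46 − 43 = fret 3.

3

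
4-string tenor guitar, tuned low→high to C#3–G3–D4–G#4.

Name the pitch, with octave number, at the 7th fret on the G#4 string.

D#5

G#4 is MIDI 68. Adding 7 gives 75, which is D#5.
(Equivalently spelled Eb5.)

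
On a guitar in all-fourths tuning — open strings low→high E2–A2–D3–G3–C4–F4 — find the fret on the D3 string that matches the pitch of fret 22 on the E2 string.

Fret 22 on E2 is MIDI 40 + 22 = 62 (D4). On the D3 string (open MIDI 50), that pitch is 62 − 50 = fret 12.

12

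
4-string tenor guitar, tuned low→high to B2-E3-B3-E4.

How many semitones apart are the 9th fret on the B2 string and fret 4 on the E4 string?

B2 at fret 9 → Ab3 (MIDI 56); E4 at fret 4 → Ab4 (MIDI 68).
56 − 68 = -12, so the two pitches are 12 semitones apart, with Ab4 the higher.

12 semitones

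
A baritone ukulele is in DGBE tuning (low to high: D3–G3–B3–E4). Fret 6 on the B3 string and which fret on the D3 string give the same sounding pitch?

B3 at fret 6 is B3 + 6 semitones = F4.
The open D3 string is 9 semitones below the open B3, so the same pitch on the D3 string lies at fret 6 + 9 = 15.

15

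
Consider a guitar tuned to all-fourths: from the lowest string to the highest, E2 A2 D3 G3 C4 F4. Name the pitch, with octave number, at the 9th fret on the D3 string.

The open D3 string plus 9 semitones: D–D#–E–F–F#–G–G#–A–A#–B.
No B→C boundary is crossed, so the octave stays at 3.

B3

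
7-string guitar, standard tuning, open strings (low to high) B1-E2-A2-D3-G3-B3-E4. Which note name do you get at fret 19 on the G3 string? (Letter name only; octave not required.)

D

Each fret is one semitone, so G3 + 19 = D.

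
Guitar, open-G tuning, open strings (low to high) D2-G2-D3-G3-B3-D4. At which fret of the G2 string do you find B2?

4

B2 is 4 semitones above the open G2 (G–G#–A–A#–B), so it sits at fret 4.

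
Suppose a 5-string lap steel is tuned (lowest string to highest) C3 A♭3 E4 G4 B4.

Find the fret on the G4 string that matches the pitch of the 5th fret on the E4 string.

2

Fret 5 on E4 is MIDI 64 + 5 = 69 (A4). On the G4 string (open MIDI 67), that pitch is 69 − 67 = fret 2.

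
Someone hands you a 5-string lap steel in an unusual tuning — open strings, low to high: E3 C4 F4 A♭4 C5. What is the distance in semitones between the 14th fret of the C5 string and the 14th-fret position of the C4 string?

C5 at fret 14 → D6 (MIDI 86); C4 at fret 14 → D5 (MIDI 74).
86 − 74 = 12, so the two pitches are 12 semitones apart, with D6 the higher.

12 semitones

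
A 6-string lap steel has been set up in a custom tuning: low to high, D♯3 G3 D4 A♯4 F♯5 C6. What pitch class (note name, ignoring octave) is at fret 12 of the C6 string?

C

Each fret is one semitone, so C6 + 12 = C.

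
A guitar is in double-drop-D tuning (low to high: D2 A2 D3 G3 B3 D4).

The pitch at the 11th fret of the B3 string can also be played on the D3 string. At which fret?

20

B3 at fret 11 is B3 + 11 semitones = A#4.
The open D3 string is 9 semitones below the open B3, so the same pitch on the D3 string lies at fret 11 + 9 = 20.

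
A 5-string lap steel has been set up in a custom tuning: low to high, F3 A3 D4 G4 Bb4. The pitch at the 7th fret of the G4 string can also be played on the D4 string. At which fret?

12

G4 at fret 7 is G4 + 7 semitones = D5.
The open D4 string is 5 semitones below the open G4, so the same pitch on the D4 string lies at fret 7 + 5 = 12.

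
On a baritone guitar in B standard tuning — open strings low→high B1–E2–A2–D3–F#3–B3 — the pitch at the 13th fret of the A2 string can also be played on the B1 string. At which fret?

23

Fret 13 on A2 is MIDI 45 + 13 = 58 (A#3). On the B1 string (open MIDI 35), that pitch is 58 − 35 = fret 23.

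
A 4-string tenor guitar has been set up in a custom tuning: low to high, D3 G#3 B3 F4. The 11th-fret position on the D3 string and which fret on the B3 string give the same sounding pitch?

2

Fret 11 on D3 is MIDI 50 + 11 = 61 (C#4). On the B3 string (open MIDI 59), that pitch is 61 − 59 = fret 2.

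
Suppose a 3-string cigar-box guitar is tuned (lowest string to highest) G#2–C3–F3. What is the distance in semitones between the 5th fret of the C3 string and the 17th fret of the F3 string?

C3 at fret 5 → F3 (MIDI 53); F3 at fret 17 → A#4 (MIDI 70).
53 − 70 = -17, so the two pitches are 17 semitones apart, with A#4 the higher.

17 semitones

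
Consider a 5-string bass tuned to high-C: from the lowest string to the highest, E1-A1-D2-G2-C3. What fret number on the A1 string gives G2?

G2 is 10 semitones above the open A1 (A–A#–B–C–…–F–F#–G), so it sits at fret 10.

10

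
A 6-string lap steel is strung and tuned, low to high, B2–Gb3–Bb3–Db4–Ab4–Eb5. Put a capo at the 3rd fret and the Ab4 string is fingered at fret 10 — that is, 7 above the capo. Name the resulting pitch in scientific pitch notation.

The capo raises the open Ab4 by 3 semitones to B4; fretting 7 more gives Ab4 + 3 + 7 = Ab4 + 10 semitones = Gb5.
(Also written F#.)

Gb5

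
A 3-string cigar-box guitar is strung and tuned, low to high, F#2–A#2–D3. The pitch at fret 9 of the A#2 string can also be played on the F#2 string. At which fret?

Fret 9 on A#2 is MIDI 46 + 9 = 55 (G3). On the F#2 string (open MIDI 42), that pitch is 55 − 42 = fret 13.

13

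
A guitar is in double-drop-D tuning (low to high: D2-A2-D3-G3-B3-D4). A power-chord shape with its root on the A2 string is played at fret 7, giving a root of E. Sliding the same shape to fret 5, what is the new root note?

Moving from fret 7 to fret 5 shifts the root by -2 semitones.
E down 2 semitones is D.

D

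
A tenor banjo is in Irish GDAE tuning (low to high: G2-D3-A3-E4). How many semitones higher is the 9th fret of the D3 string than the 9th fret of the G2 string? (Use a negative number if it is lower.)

D3 at fret 9 → B3 (MIDI 59); G2 at fret 9 → E3 (MIDI 52).
59 − 52 = 7, so the two pitches are 7 semitones apart.

7 semitones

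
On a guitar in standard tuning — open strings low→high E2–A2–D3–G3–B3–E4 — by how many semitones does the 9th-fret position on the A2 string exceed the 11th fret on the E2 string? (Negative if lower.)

3 semitones

A2 at fret 9 → F#3 (MIDI 54); E2 at fret 11 → D#3 (MIDI 51).
54 − 51 = 3, so the two pitches are 3 semitones apart.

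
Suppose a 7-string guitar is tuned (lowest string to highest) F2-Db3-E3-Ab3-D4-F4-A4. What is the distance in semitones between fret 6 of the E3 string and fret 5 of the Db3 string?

E3 at fret 6 → Bb3 (MIDI 58); Db3 at fret 5 → Gb3 (MIDI 54).
58 − 54 = 4, so the two pitches are 4 semitones apart, with Bb3 the higher.

4 semitones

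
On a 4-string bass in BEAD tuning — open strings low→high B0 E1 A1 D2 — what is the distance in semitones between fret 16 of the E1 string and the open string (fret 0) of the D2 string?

E1 at fret 16 → G♯2 (MIDI 44); D2 at fret 0 → D2 (MIDI 38).
44 − 38 = 6, so the two pitches are 6 semitones apart, with G♯2 the higher.

6 semitones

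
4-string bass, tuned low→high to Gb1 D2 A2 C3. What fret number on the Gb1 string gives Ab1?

2

Ab1 is 2 semitones above the open Gb1 (Gb–G–Ab), so it sits at fret 2.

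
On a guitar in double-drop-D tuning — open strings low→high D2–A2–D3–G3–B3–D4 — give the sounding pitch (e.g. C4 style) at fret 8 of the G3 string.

D♯4

Each fret is one semitone, so G3 + 8 = D♯4.
(Equivalently spelled E♭4.)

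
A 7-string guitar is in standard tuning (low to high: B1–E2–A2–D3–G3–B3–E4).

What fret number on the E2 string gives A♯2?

A♯2 is 6 semitones above the open E2 (E–F–F#–G–G#–A–A#), so it sits at fret 6.

6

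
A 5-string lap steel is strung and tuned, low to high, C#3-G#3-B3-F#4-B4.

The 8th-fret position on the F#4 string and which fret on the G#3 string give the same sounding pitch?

18

Fret 8 on F#4 is MIDI 66 + 8 = 74 (D5). On the G#3 string (open MIDI 56), that pitch is 74 − 56 = fret 18.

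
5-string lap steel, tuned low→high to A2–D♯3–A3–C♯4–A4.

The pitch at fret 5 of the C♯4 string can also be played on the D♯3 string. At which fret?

Fret 5 on C♯4 is MIDI 61 + 5 = 66 (F♯4). On the D♯3 string (open MIDI 51), that pitch is 66 − 51 = fret 15.

15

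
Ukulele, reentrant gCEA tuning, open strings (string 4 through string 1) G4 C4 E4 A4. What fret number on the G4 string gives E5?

E5 is 9 semitones above the open G4 (G–G#–A–A#–B–C–C#–D–D#–E), so it sits at fret 9.

9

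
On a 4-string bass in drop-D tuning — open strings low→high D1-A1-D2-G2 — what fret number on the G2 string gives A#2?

3

A#2 is 3 semitones above the open G2 (G–G#–A–A#), so it sits at fret 3.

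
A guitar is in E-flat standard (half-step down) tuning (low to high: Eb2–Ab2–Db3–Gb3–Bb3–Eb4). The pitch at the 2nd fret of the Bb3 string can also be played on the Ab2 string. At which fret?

Bb3 at fret 2 is Bb3 + 2 semitones = C4.
The open Ab2 string is 14 semitones below the open Bb3, so the same pitch on the Ab2 string lies at fret 2 + 14 = 16.

16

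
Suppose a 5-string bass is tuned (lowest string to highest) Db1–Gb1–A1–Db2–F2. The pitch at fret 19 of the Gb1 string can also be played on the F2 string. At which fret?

8

Fret 19 on Gb1 is MIDI 30 + 19 = 49 (Db3). On the F2 string (open MIDI 41), that pitch is 49 − 41 = fret 8.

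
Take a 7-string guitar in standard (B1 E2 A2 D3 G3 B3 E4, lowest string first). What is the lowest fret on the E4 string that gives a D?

From E4, count semitones up the chromatic scale until reaching D: E–F–F#–G–…–C–C#–D — 10 steps.

10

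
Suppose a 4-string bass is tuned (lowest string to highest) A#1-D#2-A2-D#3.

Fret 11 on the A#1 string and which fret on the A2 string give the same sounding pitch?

0

A#1 at fret 11 is A#1 + 11 semitones = A2.
The open A2 string is 11 semitones above the open A#1, so the same pitch on the A2 string lies at fret 11 − 11 = 0.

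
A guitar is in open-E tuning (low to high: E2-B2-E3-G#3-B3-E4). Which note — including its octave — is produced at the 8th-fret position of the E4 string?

The open E4 string plus 8 semitones: E–F–F#–G–G#–A–A#–B–C.
The walk passes from B into C once, so the octave number goes from 4 to 5.

C5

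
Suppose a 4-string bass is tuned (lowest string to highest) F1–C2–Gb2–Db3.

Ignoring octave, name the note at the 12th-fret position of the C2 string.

The open C2 string plus 12 semitones: C–Db–D–Eb–…–Bb–B–C.

C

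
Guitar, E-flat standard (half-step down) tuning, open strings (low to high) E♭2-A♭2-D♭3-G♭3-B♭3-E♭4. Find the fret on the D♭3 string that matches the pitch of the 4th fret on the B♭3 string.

B♭3 at fret 4 is B♭3 + 4 semitones = D4.
The open D♭3 string is 9 semitones below the open B♭3, so the same pitch on the D♭3 string lies at fret 4 + 9 = 13.

13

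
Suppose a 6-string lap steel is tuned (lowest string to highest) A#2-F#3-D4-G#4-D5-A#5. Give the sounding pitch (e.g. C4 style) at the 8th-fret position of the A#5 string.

The open A#5 string plus 8 semitones: A#–B–C–C#–D–D#–E–F–F#.
The walk passes from B into C once, so the octave number goes from 5 to 6.
(Equivalently spelled Gb6.)

F#6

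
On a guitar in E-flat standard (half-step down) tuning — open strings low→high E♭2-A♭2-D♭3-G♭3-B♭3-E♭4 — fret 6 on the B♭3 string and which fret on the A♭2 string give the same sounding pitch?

20

B♭3 at fret 6 is B♭3 + 6 semitones = E4.
The open A♭2 string is 14 semitones below the open B♭3, so the same pitch on the A♭2 string lies at fret 6 + 14 = 20.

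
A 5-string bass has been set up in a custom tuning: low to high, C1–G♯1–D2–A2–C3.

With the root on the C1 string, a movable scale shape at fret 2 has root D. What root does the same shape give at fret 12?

Moving from fret 2 to fret 12 shifts the root by 10 semitones.
D up 10 semitones is C.

C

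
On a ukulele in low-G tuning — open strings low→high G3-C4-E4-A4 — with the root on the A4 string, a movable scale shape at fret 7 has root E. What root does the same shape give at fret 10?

G

Moving from fret 7 to fret 10 shifts the root by 3 semitones.
E up 3 semitones is G.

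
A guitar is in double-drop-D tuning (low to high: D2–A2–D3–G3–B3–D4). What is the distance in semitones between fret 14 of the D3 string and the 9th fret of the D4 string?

D3 at fret 14 → E4 (MIDI 64); D4 at fret 9 → B4 (MIDI 71).
64 − 71 = -7, so the two pitches are 7 semitones apart, with B4 the higher.

7 semitones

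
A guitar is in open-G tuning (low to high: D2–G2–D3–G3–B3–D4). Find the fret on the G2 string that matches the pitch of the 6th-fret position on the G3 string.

18

G3 at fret 6 is G3 + 6 semitones = C#4.
The open G2 string is 12 semitones below the open G3, so the same pitch on the G2 string lies at fret 6 + 12 = 18.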